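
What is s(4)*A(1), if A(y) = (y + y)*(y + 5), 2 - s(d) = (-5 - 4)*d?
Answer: 456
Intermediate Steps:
s(d) = 2 + 9*d (s(d) = 2 - (-5 - 4)*d = 2 - (-9)*d = 2 + 9*d)
A(y) = 2*y*(5 + y) (A(y) = (2*y)*(5 + y) = 2*y*(5 + y))
s(4)*A(1) = (2 + 9*4)*(2*1*(5 + 1)) = (2 + 36)*(2*1*6) = 38*12 = 456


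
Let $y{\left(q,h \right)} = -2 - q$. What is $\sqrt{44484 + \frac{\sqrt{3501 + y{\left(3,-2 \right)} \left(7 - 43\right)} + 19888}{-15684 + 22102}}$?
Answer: $\frac{\sqrt{1832455807600 + 19254 \sqrt{409}}}{6418} \approx 210.92$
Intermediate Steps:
$\sqrt{44484 + \frac{\sqrt{3501 + y{\left(3,-2 \right)} \left(7 - 43\right)} + 19888}{-15684 + 22102}} = \sqrt{44484 + \frac{\sqrt{3501 + \left(-2 - 3\right) \left(7 - 43\right)} + 19888}{-15684 + 22102}} = \sqrt{44484 + \frac{\sqrt{3501 + \left(-2 - 3\right) \left(-36\right)} + 19888}{6418}} = \sqrt{44484 + \left(\sqrt{3501 - -180} + 19888\right) \frac{1}{6418}} = \sqrt{44484 + \left(\sqrt{3501 + 180} + 19888\right) \frac{1}{6418}} = \sqrt{44484 + \left(\sqrt{3681} + 19888\right) \frac{1}{6418}} = \sqrt{44484 + \left(3 \sqrt{409} + 19888\right) \frac{1}{6418}} = \sqrt{44484 + \left(19888 + 3 \sqrt{409}\right) \frac{1}{6418}} = \sqrt{44484 + \left(\frac{9944}{3209} + \frac{3 \sqrt{409}}{6418}\right)} = \sqrt{\frac{142759100}{3209} + \frac{3 \sqrt{409}}{6418}}$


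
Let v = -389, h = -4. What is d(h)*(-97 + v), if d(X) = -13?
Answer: 6318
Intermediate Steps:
d(h)*(-97 + v) = -13*(-97 - 389) = -13*(-486) = 6318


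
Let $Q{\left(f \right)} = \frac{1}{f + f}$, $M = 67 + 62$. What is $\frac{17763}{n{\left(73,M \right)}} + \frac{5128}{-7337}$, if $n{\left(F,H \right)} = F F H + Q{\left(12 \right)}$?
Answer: $- \frac{81476892736}{121050118145} \approx -0.67308$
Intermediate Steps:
$M = 129$
$Q{\left(f \right)} = \frac{1}{2 f}$
$n{\left(F,H \right)} = \frac{1}{24} + H F^{2}$ ($n{\left(F,H \right)} = F F H + \frac{1}{2 \cdot 12} = F^{2} H + \frac{1}{2} \cdot \frac{1}{12} = H F^{2} + \frac{1}{24} = \frac{1}{24} + H F^{2}$)
$\frac{17763}{n{\left(73,M \right)}} + \frac{5128}{-7337} = \frac{17763}{\frac{1}{24} + 129 \cdot 73^{2}} + \frac{5128}{-7337} = \frac{17763}{\frac{1}{24} + 129 \cdot 5329} + 5128 \left(- \frac{1}{7337}\right) = \frac{17763}{\frac{1}{24} + 687441} - \frac{5128}{7337} = \frac{17763}{\frac{16498585}{24}} - \frac{5128}{7337} = 17763 \cdot \frac{24}{16498585} - \frac{5128}{7337} = \frac{426312}{16498585} - \frac{5128}{7337} = - \frac{81476892736}{121050118145}$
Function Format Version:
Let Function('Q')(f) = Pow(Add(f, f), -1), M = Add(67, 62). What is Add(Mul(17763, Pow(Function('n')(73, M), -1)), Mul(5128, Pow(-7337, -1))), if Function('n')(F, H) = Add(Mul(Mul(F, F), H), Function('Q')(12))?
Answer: Rational(-81476892736, 121050118145) ≈ -0.67308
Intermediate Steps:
M = 129
Function('Q')(f) = Mul(Rational(1, 2), Pow(f, -1)) (Function('Q')(f) = Pow(Mul(2, f), -1) = Mul(Rational(1, 2), Pow(f, -1)))
Function('n')(F, H) = Add(Rational(1, 24), Mul(H, Pow(F, 2))) (Function('n')(F, H) = Add(Mul(Mul(F, F), H), Mul(Rational(1, 2), Pow(12, -1))) = Add(Mul(Pow(F, 2), H), Mul(Rational(1, 2), Rational(1, 12))) = Add(Mul(H, Pow(F, 2)), Rational(1, 24)) = Add(Rational(1, 24), Mul(H, Pow(F, 2))))
Add(Mul(17763, Pow(Function('n')(73, M), -1)), Mul(5128, Pow(-7337, -1))) = Add(Mul(17763, Pow(Add(Rational(1, 24), Mul(129, Pow(73, 2))), -1)), Mul(5128, Pow(-7337, -1))) = Add(Mul(17763, Pow(Add(Rational(1, 24), Mul(129, 5329)), -1)), Mul(5128, Rational(-1, 7337))) = Add(Mul(17763, Pow(Add(Rational(1, 24), 687441), -1)), Rational(-5128, 7337)) = Add(Mul(17763, Pow(Rational(16498585, 24), -1)), Rational(-5128, 7337)) = Add(Mul(17763, Rational(24, 16498585)), Rational(-5128, 7337)) = Add(Rational(426312, 16498585), Rational(-5128, 7337)) = Rational(-81476892736, 121050118145)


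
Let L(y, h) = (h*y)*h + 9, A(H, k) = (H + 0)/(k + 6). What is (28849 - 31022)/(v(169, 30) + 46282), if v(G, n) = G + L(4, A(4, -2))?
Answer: -2173/46464 ≈ -0.046767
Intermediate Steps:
A(H, k) = H/(6 + k)
L(y, h) = 9 + y*h**2 (L(y, h) = y*h**2 + 9 = 9 + y*h**2)
v(G, n) = 13 + G (v(G, n) = G + (9 + 4*(4/(6 - 2))**2) = G + (9 + 4*(4/4)**2) = G + (9 + 4*(4*(1/4))**2) = G + (9 + 4*1**2) = G + (9 + 4*1) = G + (9 + 4) = G + 13 = 13 + G)
(28849 - 31022)/(v(169, 30) + 46282) = (28849 - 31022)/((13 + 169) + 46282) = -2173/(182 + 46282) = -2173/46464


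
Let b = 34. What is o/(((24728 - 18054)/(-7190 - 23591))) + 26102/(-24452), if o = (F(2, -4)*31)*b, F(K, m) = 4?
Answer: -793344041835/40798162 ≈ -19446.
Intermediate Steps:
o = 4216 (o = (4*31)*34 = 124*34 = 4216)
o/(((24728 - 18054)/(-7190 - 23591))) + 26102/(-24452) = 4216/(((24728 - 18054)/(-7190 - 23591))) + 26102/(-24452) = 4216/((6674/(-30781))) + 26102*(-1/24452) = 4216/((6674*(-1/30781))) - 13051/12226 = 4216/(-6674/30781) - 13051/12226 = 4216*(-30781/6674) - 13051/12226 = -64886348/3337 - 13051/12226 = -793344041835/40798162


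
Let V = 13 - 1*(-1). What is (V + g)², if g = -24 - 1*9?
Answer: 361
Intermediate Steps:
g = -33 (g = -24 - 9 = -33)
V = 14 (V = 13 + 1 = 14)
(V + g)² = (14 - 33)² = (-19)² = 361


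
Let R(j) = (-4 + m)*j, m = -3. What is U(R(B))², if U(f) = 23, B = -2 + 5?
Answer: 529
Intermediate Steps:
B = 3
R(j) = -7*j (R(j) = (-4 - 3)*j = -7*j)
U(R(B))² = 23² = 529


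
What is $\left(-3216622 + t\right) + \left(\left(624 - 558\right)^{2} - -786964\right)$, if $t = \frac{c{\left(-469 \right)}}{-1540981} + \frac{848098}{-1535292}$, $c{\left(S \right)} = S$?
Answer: $- \frac{2868958056577995347}{1182927900726} \approx -2.4253 \cdot 10^{6}$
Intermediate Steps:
$t = - \frac{653091426095}{1182927900726}$ ($t = - \frac{469}{-1540981} + \frac{848098}{-1535292} = \left(-469\right) \left(- \frac{1}{1540981}\right) + 848098 \left(- \frac{1}{1535292}\right) = \frac{469}{1540981} - \frac{424049}{767646} = - \frac{653091426095}{1182927900726} \approx -0.5521$)
$\left(-3216622 + t\right) + \left(\left(624 - 558\right)^{2} - -786964\right) = \left(-3216622 - \frac{653091426095}{1182927900726}\right) + \left(\left(624 - 558\right)^{2} - -786964\right) = - \frac{3805032562980493667}{1182927900726} + \left(66^{2} + 786964\right) = - \frac{3805032562980493667}{1182927900726} + \left(4356 + 786964\right) = - \frac{3805032562980493667}{1182927900726} + 791320 = - \frac{2868958056577995347}{1182927900726}$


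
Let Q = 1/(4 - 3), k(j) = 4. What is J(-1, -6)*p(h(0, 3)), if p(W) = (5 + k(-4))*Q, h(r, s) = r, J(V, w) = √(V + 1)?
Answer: 0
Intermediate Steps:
J(V, w) = √(1 + V)
Q = 1 (Q = 1/1 = 1)
p(W) = 9 (p(W) = (5 + 4)*1 = 9*1 = 9)
J(-1, -6)*p(h(0, 3)) = √(1 - 1)*9 = √0*9 = 0*9 = 0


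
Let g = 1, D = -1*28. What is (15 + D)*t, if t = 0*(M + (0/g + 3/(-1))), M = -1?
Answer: 0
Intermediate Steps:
D = -28
t = 0 (t = 0*(-1 + (0/1 + 3/(-1))) = 0*(-1 + (0*1 + 3*(-1))) = 0*(-1 + (0 - 3)) = 0*(-1 - 3) = 0*(-4) = 0)
(15 + D)*t = (15 - 28)*0 = -13*0 = 0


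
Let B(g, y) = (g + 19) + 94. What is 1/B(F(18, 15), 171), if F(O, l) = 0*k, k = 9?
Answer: 1/113 ≈ 0.0088496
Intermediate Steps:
F(O, l) = 0 (F(O, l) = 0*9 = 0)
B(g, y) = 113 + g (B(g, y) = (19 + g) + 94 = 113 + g)
1/B(F(18, 15), 171) = 1/(113 + 0) = 1/113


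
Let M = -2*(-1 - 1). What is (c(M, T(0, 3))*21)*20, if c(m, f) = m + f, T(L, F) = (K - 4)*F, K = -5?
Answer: -9660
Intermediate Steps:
T(L, F) = -9*F (T(L, F) = (-5 - 4)*F = -9*F)
M = 4 (M = -2*(-2) = 4)
c(m, f) = f + m
(c(M, T(0, 3))*21)*20 = ((-9*3 + 4)*21)*20 = ((-27 + 4)*21)*20 = -23*21*20 = -483*20 = -9660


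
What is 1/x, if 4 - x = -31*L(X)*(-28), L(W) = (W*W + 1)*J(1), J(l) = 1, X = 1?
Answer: -1/1732 ≈ -0.00057737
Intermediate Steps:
L(W) = 1 + W² (L(W) = (W*W + 1)*1 = (W² + 1)*1 = (1 + W²)*1 = 1 + W²)
x = -1732 (x = 4 - (-31*(1 + 1²))*(-28) = 4 - (-31*(1 + 1))*(-28) = 4 - (-31*2)*(-28) = 4 - (-62)*(-28) = 4 - 1*1736 = 4 - 1736 = -1732)
1/x = 1/(-1732) = -1/1732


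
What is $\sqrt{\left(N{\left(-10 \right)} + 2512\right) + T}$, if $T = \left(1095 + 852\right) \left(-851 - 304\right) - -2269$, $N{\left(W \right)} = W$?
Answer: $i \sqrt{2244014} \approx 1498.0 i$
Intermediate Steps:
$T = -2246516$ ($T = 1947 \left(-1155\right) + 2269 = -2248785 + 2269 = -2246516$)
$\sqrt{\left(N{\left(-10 \right)} + 2512\right) + T} = \sqrt{\left(-10 + 2512\right) - 2246516} = \sqrt{2502 - 2246516} = \sqrt{-2244014} = i \sqrt{2244014}$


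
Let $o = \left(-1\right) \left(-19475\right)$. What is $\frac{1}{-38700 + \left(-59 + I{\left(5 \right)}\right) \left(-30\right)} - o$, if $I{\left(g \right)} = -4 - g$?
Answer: $- \frac{713953501}{36660} \approx -19475.0$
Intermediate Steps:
$o = 19475$
$\frac{1}{-38700 + \left(-59 + I{\left(5 \right)}\right) \left(-30\right)} - o = \frac{1}{-38700 + \left(-59 - 9\right) \left(-30\right)} - 19475 = \frac{1}{-38700 - -2040} - 19475 = \frac{1}{-38700 + 2040} - 19475 = \frac{1}{-36660} - 19475 = - \frac{1}{36660} - 19475 = - \frac{713953501}{36660}$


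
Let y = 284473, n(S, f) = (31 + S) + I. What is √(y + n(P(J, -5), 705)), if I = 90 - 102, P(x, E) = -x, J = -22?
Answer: √284514 ≈ 533.40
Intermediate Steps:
I = -12
n(S, f) = 19 + S (n(S, f) = (31 + S) - 12 = 19 + S)
√(y + n(P(J, -5), 705)) = √(284473 + (19 - 1*(-22))) = √(284473 + (19 + 22)) = √(284473 + 41) = √284514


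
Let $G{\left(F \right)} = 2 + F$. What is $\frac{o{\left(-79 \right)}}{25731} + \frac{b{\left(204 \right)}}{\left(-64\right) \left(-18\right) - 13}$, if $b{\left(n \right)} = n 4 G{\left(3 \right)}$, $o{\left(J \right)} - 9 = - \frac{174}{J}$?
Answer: $\frac{162639685}{45398061} \approx 3.5825$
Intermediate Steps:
$o{\left(J \right)} = 9 - \frac{174}{J}$
$b{\left(n \right)} = 20 n$ ($b{\left(n \right)} = n 4 \left(2 + 3\right) = 4 n 5 = 20 n$)
$\frac{o{\left(-79 \right)}}{25731} + \frac{b{\left(204 \right)}}{\left(-64\right) \left(-18\right) - 13} = \frac{9 - \frac{174}{-79}}{25731} + \frac{20 \cdot 204}{\left(-64\right) \left(-18\right) - 13} = \left(9 - - \frac{174}{79}\right) \frac{1}{25731} + \frac{4080}{1152 - 13} = \left(9 + \frac{174}{79}\right) \frac{1}{25731} + \frac{4080}{1139} = \frac{885}{79} \cdot \frac{1}{25731} + 4080 \cdot \frac{1}{1139} = \frac{295}{677583} + \frac{240}{67} = \frac{162639685}{45398061}$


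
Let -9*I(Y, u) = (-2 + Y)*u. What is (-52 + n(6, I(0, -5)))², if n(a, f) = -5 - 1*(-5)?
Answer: 2704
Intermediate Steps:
I(Y, u) = -u*(-2 + Y)/9 (I(Y, u) = -(-2 + Y)*u/9 = -u*(-2 + Y)/9)
n(a, f) = 0 (n(a, f) = -5 + 5 = 0)
(-52 + n(6, I(0, -5)))² = (-52 + 0)² = (-52)² = 2704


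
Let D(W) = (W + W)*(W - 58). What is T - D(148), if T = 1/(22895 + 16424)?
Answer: -1047458159/39319 ≈ -26640.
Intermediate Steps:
T = 1/39319 ≈ 2.5433e-5
D(W) = 2*W*(-58 + W) (D(W) = (2*W)*(-58 + W) = 2*W*(-58 + W))
T - D(148) = 1/39319 - 2*148*(-58 + 148) = 1/39319 - 2*148*90 = 1/39319 - 1*26640 = 1/39319 - 26640 = -1047458159/39319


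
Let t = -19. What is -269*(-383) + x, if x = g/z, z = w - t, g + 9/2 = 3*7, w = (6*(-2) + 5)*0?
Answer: 3915059/38 ≈ 1.0303e+5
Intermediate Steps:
w = 0 (w = (-12 + 5)*0 = -7*0 = 0)
g = 33/2 (g = -9/2 + 3*7 = -9/2 + 21 = 33/2 ≈ 16.500)
z = 19 (z = 0 - 1*(-19) = 0 + 19 = 19)
x = 33/38 (x = (33/2)/19 = (33/2)*(1/19) = 33/38 ≈ 0.86842)
-269*(-383) + x = -269*(-383) + 33/38 = 103027 + 33/38 = 3915059/38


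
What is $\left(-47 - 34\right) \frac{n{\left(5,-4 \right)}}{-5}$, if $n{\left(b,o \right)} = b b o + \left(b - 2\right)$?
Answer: $- \frac{7857}{5} \approx -1571.4$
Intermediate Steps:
$n{\left(b,o \right)} = -2 + b + o b^{2}$ ($n{\left(b,o \right)} = b^{2} o + \left(b - 2\right) = o b^{2} + \left(-2 + b\right) = -2 + b + o b^{2}$)
$\left(-47 - 34\right) \frac{n{\left(5,-4 \right)}}{-5} = \left(-47 - 34\right) \frac{-2 + 5 - 4 \cdot 5^{2}}{-5} = - 81 \left(-2 + 5 - 100\right) \left(- \frac{1}{5}\right) = - 81 \left(\left(-97\right) \left(- \frac{1}{5}\right)\right) = \left(-81\right) \frac{97}{5} = - \frac{7857}{5}$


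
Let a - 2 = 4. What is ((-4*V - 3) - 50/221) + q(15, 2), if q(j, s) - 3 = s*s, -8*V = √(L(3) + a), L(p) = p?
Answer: 2331/442 ≈ 5.2738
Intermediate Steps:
a = 6 (a = 2 + 4 = 6)
V = -3/8 (V = -√(3 + 6)/8 = -√9/8 = -⅛*3 = -3/8 ≈ -0.37500)
q(j, s) = 3 + s² (q(j, s) = 3 + s*s = 3 + s²)
((-4*V - 3) - 50/221) + q(15, 2) = ((-4*(-3/8) - 3) - 50/221) + (3 + 2²) = ((3/2 - 3) - 50*1/221) + (3 + 4) = (-3/2 - 50/221) + 7 = -763/442 + 7 = 2331/442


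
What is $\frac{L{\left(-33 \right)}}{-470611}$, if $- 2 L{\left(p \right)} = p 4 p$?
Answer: $\frac{2178}{470611} \approx 0.004628$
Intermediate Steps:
$L{\left(p \right)} = - 2 p^{2}$ ($L{\left(p \right)} = - \frac{p 4 p}{2} = - \frac{4 p p}{2} = - \frac{4 p^{2}}{2} = - 2 p^{2}$)
$\frac{L{\left(-33 \right)}}{-470611} = \frac{\left(-2\right) \left(-33\right)^{2}}{-470611} = \left(-2\right) 1089 \left(- \frac{1}{470611}\right) = \left(-2178\right) \left(- \frac{1}{470611}\right) = \frac{2178}{470611}$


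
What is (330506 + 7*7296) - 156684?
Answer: 224894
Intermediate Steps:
(330506 + 7*7296) - 156684 = (330506 + 51072) - 156684 = 381578 - 156684 = 224894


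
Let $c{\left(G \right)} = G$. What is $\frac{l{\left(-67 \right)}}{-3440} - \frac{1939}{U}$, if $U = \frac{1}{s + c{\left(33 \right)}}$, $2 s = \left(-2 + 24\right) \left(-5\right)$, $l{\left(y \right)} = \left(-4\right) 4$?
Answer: $\frac{9171471}{215} \approx 42658.0$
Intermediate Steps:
$l{\left(y \right)} = -16$
$s = -55$ ($s = \frac{\left(-2 + 24\right) \left(-5\right)}{2} = \frac{22 \left(-5\right)}{2} = \frac{1}{2} \left(-110\right) = -55$)
$U = - \frac{1}{22}$ ($U = \frac{1}{-55 + 33} = \frac{1}{-22} = - \frac{1}{22} \approx -0.045455$)
$\frac{l{\left(-67 \right)}}{-3440} - \frac{1939}{U} = - \frac{16}{-3440} - \frac{1939}{- \frac{1}{22}} = \left(-16\right) \left(- \frac{1}{3440}\right) - -42658 = \frac{1}{215} + 42658 = \frac{9171471}{215}$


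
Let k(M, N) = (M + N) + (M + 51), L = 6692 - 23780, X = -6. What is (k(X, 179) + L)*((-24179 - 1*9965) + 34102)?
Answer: 708540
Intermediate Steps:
L = -17088
k(M, N) = 51 + N + 2*M (k(M, N) = (M + N) + (51 + M) = 51 + N + 2*M)
(k(X, 179) + L)*((-24179 - 1*9965) + 34102) = ((51 + 179 + 2*(-6)) - 17088)*((-24179 - 1*9965) + 34102) = ((51 + 179 - 12) - 17088)*((-24179 - 9965) + 34102) = (218 - 17088)*(-34144 + 34102) = -16870*(-42) = 708540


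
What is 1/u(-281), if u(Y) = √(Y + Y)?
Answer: -I*√562/562 ≈ -0.042182*I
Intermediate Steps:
u(Y) = √2*√Y (u(Y) = √(2*Y) = √2*√Y)
1/u(-281) = 1/(√2*√(-281)) = 1/(√2*(I*√281)) = 1/(I*√562) = -I*√562/562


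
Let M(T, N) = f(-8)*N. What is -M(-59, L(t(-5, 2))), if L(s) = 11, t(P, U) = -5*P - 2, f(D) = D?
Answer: 88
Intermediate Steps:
t(P, U) = -2 - 5*P
M(T, N) = -8*N
-M(-59, L(t(-5, 2))) = -(-8)*11 = -1*(-88) = 88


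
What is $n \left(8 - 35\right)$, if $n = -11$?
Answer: $297$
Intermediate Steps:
$n \left(8 - 35\right) = - 11 \left(8 - 35\right) = \left(-11\right) \left(-27\right) = 297$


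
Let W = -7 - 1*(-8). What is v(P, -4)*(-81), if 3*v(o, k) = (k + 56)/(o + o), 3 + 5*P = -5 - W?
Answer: 390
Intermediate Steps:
W = 1 (W = -7 + 8 = 1)
P = -9/5 (P = -3/5 + (-5 - 1*1)/5 = -3/5 + (-5 - 1)/5 = -3/5 + (1/5)*(-6) = -3/5 - 6/5 = -9/5 ≈ -1.8000)
v(o, k) = (56 + k)/(6*o) (v(o, k) = ((k + 56)/(o + o))/3 = ((56 + k)/((2*o)))/3 = ((56 + k)*(1/(2*o)))/3 = ((56 + k)/(2*o))/3 = (56 + k)/(6*o))
v(P, -4)*(-81) = ((56 - 4)/(6*(-9/5)))*(-81) = ((1/6)*(-5/9)*52)*(-81) = -130/27*(-81) = 390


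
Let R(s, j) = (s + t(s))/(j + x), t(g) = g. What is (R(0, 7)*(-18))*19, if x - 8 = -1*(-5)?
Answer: 0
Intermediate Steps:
x = 13 (x = 8 - 1*(-5) = 8 + 5 = 13)
R(s, j) = 2*s/(13 + j) (R(s, j) = (s + s)/(j + 13) = (2*s)/(13 + j) = 2*s/(13 + j))
(R(0, 7)*(-18))*19 = ((2*0/(13 + 7))*(-18))*19 = ((2*0/20)*(-18))*19 = ((2*0*(1/20))*(-18))*19 = (0*(-18))*19 = 0*19 = 0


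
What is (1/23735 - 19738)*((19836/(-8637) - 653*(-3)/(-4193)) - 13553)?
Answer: 76662486498366335372/286520541545 ≈ 2.6756e+8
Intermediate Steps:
(1/23735 - 19738)*((19836/(-8637) - 653*(-3)/(-4193)) - 13553) = (1/23735 - 19738)*((19836*(-1/8637) + 1959*(-1/4193)) - 13553) = -468481429*((-6612/2879 - 1959/4193) - 13553)/23735 = -468481429*(-33364077/12071647 - 13553)/23735 = -468481429/23735*(-163640395868/12071647) = 76662486498366335372/286520541545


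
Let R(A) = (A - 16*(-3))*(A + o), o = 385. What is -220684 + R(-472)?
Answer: -183796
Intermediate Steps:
R(A) = (48 + A)*(385 + A) (R(A) = (A - 16*(-3))*(A + 385) = (A + 48)*(385 + A) = (48 + A)*(385 + A))
-220684 + R(-472) = -220684 + (18480 + (-472)² + 433*(-472)) = -220684 + (18480 + 222784 - 204376) = -220684 + 36888 = -183796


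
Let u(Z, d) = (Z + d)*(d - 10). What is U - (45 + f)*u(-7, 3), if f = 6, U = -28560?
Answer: -29988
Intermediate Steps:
u(Z, d) = (-10 + d)*(Z + d) (u(Z, d) = (Z + d)*(-10 + d) = (-10 + d)*(Z + d))
U - (45 + f)*u(-7, 3) = -28560 - (45 + 6)*(3**2 - 10*(-7) - 10*3 - 7*3) = -28560 - 51*(9 + 70 - 30 - 21) = -28560 - 51*28 = -28560 - 1*1428 = -28560 - 1428 = -29988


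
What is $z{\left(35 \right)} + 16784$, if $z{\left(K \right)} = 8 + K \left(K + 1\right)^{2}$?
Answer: $62152$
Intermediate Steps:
$z{\left(K \right)} = 8 + K \left(1 + K\right)^{2}$
$z{\left(35 \right)} + 16784 = \left(8 + 35 \left(1 + 35\right)^{2}\right) + 16784 = \left(8 + 35 \cdot 36^{2}\right) + 16784 = \left(8 + 35 \cdot 1296\right) + 16784 = \left(8 + 45360\right) + 16784 = 45368 + 16784 = 62152$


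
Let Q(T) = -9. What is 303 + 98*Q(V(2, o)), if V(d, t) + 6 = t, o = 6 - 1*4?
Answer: -579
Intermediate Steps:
o = 2 (o = 6 - 4 = 2)
V(d, t) = -6 + t
303 + 98*Q(V(2, o)) = 303 + 98*(-9) = 303 - 882 = -579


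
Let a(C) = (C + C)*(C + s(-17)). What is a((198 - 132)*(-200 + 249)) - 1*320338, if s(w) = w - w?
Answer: 20597174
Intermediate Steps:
s(w) = 0
a(C) = 2*C² (a(C) = (C + C)*(C + 0) = (2*C)*C = 2*C²)
a((198 - 132)*(-200 + 249)) - 1*320338 = 2*((198 - 132)*(-200 + 249))² - 1*320338 = 2*(66*49)² - 320338 = 2*3234² - 320338 = 2*10458756 - 320338 = 20917512 - 320338 = 20597174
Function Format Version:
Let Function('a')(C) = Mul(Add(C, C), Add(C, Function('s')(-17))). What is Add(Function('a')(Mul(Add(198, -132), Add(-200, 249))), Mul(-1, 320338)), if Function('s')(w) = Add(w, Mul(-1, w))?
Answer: 20597174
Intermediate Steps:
Function('s')(w) = 0
Function('a')(C) = Mul(2, Pow(C, 2)) (Function('a')(C) = Mul(Add(C, C), Add(C, 0)) = Mul(Mul(2, C), C) = Mul(2, Pow(C, 2)))
Add(Function('a')(Mul(Add(198, -132), Add(-200, 249))), Mul(-1, 320338)) = Add(Mul(2, Pow(Mul(Add(198, -132), Add(-200, 249)), 2)), Mul(-1, 320338)) = Add(Mul(2, Pow(Mul(66, 49), 2)), -320338) = Add(Mul(2, Pow(3234, 2)), -320338) = Add(Mul(2, 10458756), -320338) = Add(20917512, -320338) = 20597174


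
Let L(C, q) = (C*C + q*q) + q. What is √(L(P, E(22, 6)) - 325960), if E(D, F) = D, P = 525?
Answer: I*√49829 ≈ 223.22*I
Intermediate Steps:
L(C, q) = q + C² + q² (L(C, q) = (C² + q²) + q = q + C² + q²)
√(L(P, E(22, 6)) - 325960) = √((22 + 525² + 22²) - 325960) = √((22 + 275625 + 484) - 325960) = √(276131 - 325960) = √(-49829) = I*√49829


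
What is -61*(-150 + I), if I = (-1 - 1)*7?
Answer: 10004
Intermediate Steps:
I = -14 (I = -2*7 = -14)
-61*(-150 + I) = -61*(-150 - 14) = -61*(-164) = 10004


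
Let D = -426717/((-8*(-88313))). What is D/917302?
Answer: -426717/648077532208 ≈ -6.5844e-7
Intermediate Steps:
D = -426717/706504 ≈ -0.60398
D/917302 = -426717/706504/917302 = -426717/706504*1/917302 = -426717/648077532208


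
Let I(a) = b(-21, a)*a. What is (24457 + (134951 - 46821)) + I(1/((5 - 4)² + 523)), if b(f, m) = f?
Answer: 58995567/524 ≈ 1.1259e+5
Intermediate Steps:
I(a) = -21*a
(24457 + (134951 - 46821)) + I(1/((5 - 4)² + 523)) = (24457 + (134951 - 46821)) - 21/((5 - 4)² + 523) = (24457 + 88130) - 21/(1² + 523) = 112587 - 21/(1 + 523) = 112587 - 21/524 = 58995567/524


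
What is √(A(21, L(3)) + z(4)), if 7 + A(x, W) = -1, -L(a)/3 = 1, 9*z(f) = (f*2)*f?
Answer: 2*I*√10/3 ≈ 2.1082*I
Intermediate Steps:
z(f) = 2*f²/9 (z(f) = ((f*2)*f)/9 = ((2*f)*f)/9 = (2*f²)/9 = 2*f²/9)
L(a) = -3 (L(a) = -3*1 = -3)
A(x, W) = -8 (A(x, W) = -7 - 1 = -8)
√(A(21, L(3)) + z(4)) = √(-8 + (2/9)*4²) = √(-8 + (2/9)*16) = √(-8 + 32/9) = √(-40/9) = 2*I*√10/3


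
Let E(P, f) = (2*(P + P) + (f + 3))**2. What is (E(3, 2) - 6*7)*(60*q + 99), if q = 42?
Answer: 646893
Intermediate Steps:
E(P, f) = (3 + f + 4*P)**2 (E(P, f) = (2*(2*P) + (3 + f))**2 = (4*P + (3 + f))**2 = (3 + f + 4*P)**2)
(E(3, 2) - 6*7)*(60*q + 99) = ((3 + 2 + 4*3)**2 - 6*7)*(60*42 + 99) = ((3 + 2 + 12)**2 - 42)*(2520 + 99) = (17**2 - 42)*2619 = (289 - 42)*2619 = 247*2619 = 646893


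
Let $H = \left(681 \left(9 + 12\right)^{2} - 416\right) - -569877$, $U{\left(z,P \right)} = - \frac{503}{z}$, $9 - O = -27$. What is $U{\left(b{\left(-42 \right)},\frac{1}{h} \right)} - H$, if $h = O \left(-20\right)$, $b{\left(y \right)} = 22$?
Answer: $- \frac{19135707}{22} \approx -8.6981 \cdot 10^{5}$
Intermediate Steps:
$O = 36$ ($O = 9 - -27 = 9 + 27 = 36$)
$h = -720$ ($h = 36 \left(-20\right) = -720$)
$H = 869782$ ($H = \left(681 \cdot 21^{2} - 416\right) + 569877 = \left(681 \cdot 441 - 416\right) + 569877 = \left(300321 - 416\right) + 569877 = 299905 + 569877 = 869782$)
$U{\left(b{\left(-42 \right)},\frac{1}{h} \right)} - H = - \frac{503}{22} - 869782 = - \frac{19135707}{22}$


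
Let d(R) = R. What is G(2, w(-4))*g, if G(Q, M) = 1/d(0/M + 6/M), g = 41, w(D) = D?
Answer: -82/3 ≈ -27.333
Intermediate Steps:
G(Q, M) = M/6 (G(Q, M) = 1/(0/M + 6/M) = 1/(0 + 6/M) = 1/(6/M) = M/6)
G(2, w(-4))*g = ((⅙)*(-4))*41 = -⅔*41 = -82/3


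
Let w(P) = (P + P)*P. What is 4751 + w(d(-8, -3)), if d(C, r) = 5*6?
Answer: 6551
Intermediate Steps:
d(C, r) = 30
w(P) = 2*P² (w(P) = (2*P)*P = 2*P²)
4751 + w(d(-8, -3)) = 4751 + 2*30² = 4751 + 2*900 = 4751 + 1800 = 6551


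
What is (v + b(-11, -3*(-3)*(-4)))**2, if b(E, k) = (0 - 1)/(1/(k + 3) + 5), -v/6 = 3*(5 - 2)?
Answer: 79014321/26896 ≈ 2937.8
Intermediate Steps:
v = -54 (v = -18*(5 - 2) = -18*3 = -6*9 = -54)
b(E, k) = -1/(5 + 1/(3 + k)) (b(E, k) = -1/(1/(3 + k) + 5) = -1/(5 + 1/(3 + k)))
(v + b(-11, -3*(-3)*(-4)))**2 = (-54 + (-3 - (-3*(-3))*(-4))/(16 + 5*(-3*(-3)*(-4))))**2 = (-54 + (-3 - 9*(-4))/(16 + 5*(9*(-4))))**2 = (-54 + (-3 - 1*(-36))/(16 + 5*(-36)))**2 = (-54 + (-3 + 36)/(16 - 180))**2 = (-54 + 33/(-164))**2 = (-54 - 1/164*33)**2 = (-54 - 33/164)**2 = (-8889/164)**2 = 79014321/26896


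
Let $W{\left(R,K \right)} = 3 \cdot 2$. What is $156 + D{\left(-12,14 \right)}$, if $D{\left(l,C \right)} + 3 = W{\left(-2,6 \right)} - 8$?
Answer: $151$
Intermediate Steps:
$W{\left(R,K \right)} = 6$
$D{\left(l,C \right)} = -5$ ($D{\left(l,C \right)} = -3 + \left(6 - 8\right) = -3 - 2 = -5$)
$156 + D{\left(-12,14 \right)} = 156 - 5 = 151$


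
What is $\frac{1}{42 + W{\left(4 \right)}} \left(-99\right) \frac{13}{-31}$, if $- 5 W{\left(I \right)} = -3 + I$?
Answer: $\frac{585}{589} \approx 0.99321$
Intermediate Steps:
$W{\left(I \right)} = \frac{3}{5} - \frac{I}{5}$ ($W{\left(I \right)} = - \frac{-3 + I}{5} = \frac{3}{5} - \frac{I}{5}$)
$\frac{1}{42 + W{\left(4 \right)}} \left(-99\right) \frac{13}{-31} = \frac{1}{42 + \left(\frac{3}{5} - \frac{4}{5}\right)} \left(-99\right) \frac{13}{-31} = \frac{1}{42 + \left(\frac{3}{5} - \frac{4}{5}\right)} \left(-99\right) 13 \left(- \frac{1}{31}\right) = \frac{1}{42 - \frac{1}{5}} \left(-99\right) \left(- \frac{13}{31}\right) = \frac{1}{\frac{209}{5}} \left(-99\right) \left(- \frac{13}{31}\right) = \frac{5}{209} \left(-99\right) \left(- \frac{13}{31}\right) = \left(- \frac{45}{19}\right) \left(- \frac{13}{31}\right) = \frac{585}{589}$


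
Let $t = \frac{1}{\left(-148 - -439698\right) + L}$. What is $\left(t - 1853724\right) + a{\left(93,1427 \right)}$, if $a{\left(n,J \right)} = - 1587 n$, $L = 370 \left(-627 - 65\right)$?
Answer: $- \frac{367261315649}{183510} \approx -2.0013 \cdot 10^{6}$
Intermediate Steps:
$L = -256040$ ($L = 370 \left(-692\right) = -256040$)
$t = \frac{1}{183510}$ ($t = \frac{1}{\left(-148 - -439698\right) - 256040} = \frac{1}{\left(-148 + 439698\right) - 256040} = \frac{1}{439550 - 256040} = \frac{1}{183510} \approx 5.4493 \cdot 10^{-6}$)
$\left(t - 1853724\right) + a{\left(93,1427 \right)} = \left(\frac{1}{183510} - 1853724\right) - 147591 = - \frac{340176891239}{183510} - 147591 = - \frac{367261315649}{183510}$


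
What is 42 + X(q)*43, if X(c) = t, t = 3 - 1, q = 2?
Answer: 128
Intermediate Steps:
t = 2
X(c) = 2
42 + X(q)*43 = 42 + 2*43 = 42 + 86 = 128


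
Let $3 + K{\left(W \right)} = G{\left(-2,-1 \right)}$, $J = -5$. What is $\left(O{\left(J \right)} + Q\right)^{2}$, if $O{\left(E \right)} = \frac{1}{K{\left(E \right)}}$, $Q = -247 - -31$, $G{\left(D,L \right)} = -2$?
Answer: $\frac{1168561}{25} \approx 46742.0$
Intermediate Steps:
$K{\left(W \right)} = -5$ ($K{\left(W \right)} = -3 - 2 = -5$)
$Q = -216$ ($Q = -247 + 31 = -216$)
$O{\left(E \right)} = - \frac{1}{5}$ ($O{\left(E \right)} = \frac{1}{-5} = - \frac{1}{5}$)
$\left(O{\left(J \right)} + Q\right)^{2} = \left(- \frac{1}{5} - 216\right)^{2} = \left(- \frac{1081}{5}\right)^{2} = \frac{1168561}{25}$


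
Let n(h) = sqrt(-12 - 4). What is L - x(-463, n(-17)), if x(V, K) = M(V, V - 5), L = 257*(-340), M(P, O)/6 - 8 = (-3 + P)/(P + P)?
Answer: -40480562/463 ≈ -87431.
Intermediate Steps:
M(P, O) = 48 + 3*(-3 + P)/P (M(P, O) = 48 + 6*((-3 + P)/(P + P)) = 48 + 6*((-3 + P)/((2*P))) = 48 + 6*((-3 + P)*(1/(2*P))) = 48 + 6*((-3 + P)/(2*P)) = 48 + 3*(-3 + P)/P)
L = -87380
n(h) = 4*I (n(h) = sqrt(-16) = 4*I)
x(V, K) = 51 - 9/V
L - x(-463, n(-17)) = -87380 - (51 - 9/(-463)) = -87380 - (51 - 9*(-1/463)) = -87380 - (51 + 9/463) = -87380 - 1*23622/463 = -87380 - 23622/463 = -40480562/463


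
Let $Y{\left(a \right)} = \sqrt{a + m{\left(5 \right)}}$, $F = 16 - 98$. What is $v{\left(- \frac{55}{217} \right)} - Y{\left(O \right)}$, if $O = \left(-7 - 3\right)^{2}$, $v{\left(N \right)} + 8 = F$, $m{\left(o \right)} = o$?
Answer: $-90 - \sqrt{105} \approx -100.25$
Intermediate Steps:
$F = -82$ ($F = 16 - 98 = -82$)
$v{\left(N \right)} = -90$ ($v{\left(N \right)} = -8 - 82 = -90$)
$O = 100$ ($O = \left(-10\right)^{2} = 100$)
$Y{\left(a \right)} = \sqrt{5 + a}$ ($Y{\left(a \right)} = \sqrt{a + 5} = \sqrt{5 + a}$)
$v{\left(- \frac{55}{217} \right)} - Y{\left(O \right)} = -90 - \sqrt{5 + 100} = -90 - \sqrt{105}$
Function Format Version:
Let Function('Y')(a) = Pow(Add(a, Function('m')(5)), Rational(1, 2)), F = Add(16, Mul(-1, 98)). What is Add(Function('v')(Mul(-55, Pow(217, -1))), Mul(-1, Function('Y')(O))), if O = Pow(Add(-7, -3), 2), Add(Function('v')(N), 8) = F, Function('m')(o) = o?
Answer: Add(-90, Mul(-1, Pow(105, Rational(1, 2)))) ≈ -100.25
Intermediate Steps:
F = -82 (F = Add(16, -98) = -82)
Function('v')(N) = -90 (Function('v')(N) = Add(-8, -82) = -90)
O = 100 (O = Pow(-10, 2) = 100)
Function('Y')(a) = Pow(Add(5, a), Rational(1, 2)) (Function('Y')(a) = Pow(Add(a, 5), Rational(1, 2)) = Pow(Add(5, a), Rational(1, 2)))
Add(Function('v')(Mul(-55, Pow(217, -1))), Mul(-1, Function('Y')(O))) = Add(-90, Mul(-1, Pow(Add(5, 100), Rational(1, 2)))) = Add(-90, Mul(-1, Pow(105, Rational(1, 2))))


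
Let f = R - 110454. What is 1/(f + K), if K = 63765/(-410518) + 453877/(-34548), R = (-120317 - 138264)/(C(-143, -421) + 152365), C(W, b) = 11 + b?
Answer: -1077556657707060/119036600600823096847 ≈ -9.0523e-6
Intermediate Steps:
R = -258581/151955 (R = (-120317 - 138264)/((11 - 421) + 152365) = -258581/(-410 + 152365) = -258581/151955 ≈ -1.7017)
K = -94263815753/7091287932 (K = 63765*(-1/410518) + 453877*(-1/34548) = -63765/410518 - 453877/34548 = -94263815753/7091287932 ≈ -13.293)
f = -16784296151/151955 (f = -258581/151955 - 110454 = -16784296151/151955 ≈ -1.1046e+5)
1/(f + K) = 1/(-16784296151/151955 - 94263815753/7091287932) = 1/(-119036600600823096847/1077556657707060) = -1077556657707060/119036600600823096847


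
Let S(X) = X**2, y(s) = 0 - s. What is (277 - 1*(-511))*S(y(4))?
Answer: 12608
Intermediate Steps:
y(s) = -s
(277 - 1*(-511))*S(y(4)) = (277 - 1*(-511))*(-1*4)**2 = (277 + 511)*(-4)**2 = 788*16 = 12608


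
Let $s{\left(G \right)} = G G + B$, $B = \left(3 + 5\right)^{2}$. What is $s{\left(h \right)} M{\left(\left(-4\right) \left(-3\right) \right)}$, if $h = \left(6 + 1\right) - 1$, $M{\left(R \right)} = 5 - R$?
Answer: $-700$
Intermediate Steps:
$B = 64$ ($B = 8^{2} = 64$)
$h = 6$ ($h = 7 - 1 = 6$)
$s{\left(G \right)} = 64 + G^{2}$ ($s{\left(G \right)} = G G + 64 = G^{2} + 64 = 64 + G^{2}$)
$s{\left(h \right)} M{\left(\left(-4\right) \left(-3\right) \right)} = \left(64 + 6^{2}\right) \left(5 - \left(-4\right) \left(-3\right)\right) = \left(64 + 36\right) \left(5 - 12\right) = 100 \left(5 - 12\right) = 100 \left(-7\right) = -700$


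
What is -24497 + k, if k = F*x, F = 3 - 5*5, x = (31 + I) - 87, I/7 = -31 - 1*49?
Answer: -10945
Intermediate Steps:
I = -560 (I = 7*(-31 - 1*49) = 7*(-31 - 49) = 7*(-80) = -560)
x = -616 (x = (31 - 560) - 87 = -529 - 87 = -616)
F = -22 (F = 3 - 25 = -22)
k = 13552 (k = -22*(-616) = 13552)
-24497 + k = -24497 + 13552 = -10945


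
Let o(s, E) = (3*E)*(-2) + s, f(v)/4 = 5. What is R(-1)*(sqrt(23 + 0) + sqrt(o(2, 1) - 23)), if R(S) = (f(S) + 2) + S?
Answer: 21*sqrt(23) + 63*I*sqrt(3) ≈ 100.71 + 109.12*I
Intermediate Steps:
f(v) = 20 (f(v) = 4*5 = 20)
o(s, E) = s - 6*E (o(s, E) = -6*E + s = s - 6*E)
R(S) = 22 + S (R(S) = (20 + 2) + S = 22 + S)
R(-1)*(sqrt(23 + 0) + sqrt(o(2, 1) - 23)) = (22 - 1)*(sqrt(23 + 0) + sqrt((2 - 6*1) - 23)) = 21*(sqrt(23) + sqrt((2 - 6) - 23)) = 21*(sqrt(23) + sqrt(-4 - 23)) = 21*(sqrt(23) + sqrt(-27)) = 21*(sqrt(23) + 3*I*sqrt(3)) = 21*sqrt(23) + 63*I*sqrt(3)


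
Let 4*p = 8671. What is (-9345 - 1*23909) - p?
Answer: -141687/4 ≈ -35422.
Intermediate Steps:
p = 8671/4 (p = (¼)*8671 = 8671/4 ≈ 2167.8)
(-9345 - 1*23909) - p = (-9345 - 1*23909) - 1*8671/4 = (-9345 - 23909) - 8671/4 = -33254 - 8671/4 = -141687/4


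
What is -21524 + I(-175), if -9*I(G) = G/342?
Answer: -66250697/3078 ≈ -21524.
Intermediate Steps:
I(G) = -G/3078 (I(G) = -G/(9*342) = -G/3078)
-21524 + I(-175) = -21524 - 1/3078*(-175) = -21524 + 175/3078 = -66250697/3078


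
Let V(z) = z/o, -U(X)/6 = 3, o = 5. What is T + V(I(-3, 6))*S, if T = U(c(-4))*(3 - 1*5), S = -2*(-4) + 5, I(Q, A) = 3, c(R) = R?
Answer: 219/5 ≈ 43.800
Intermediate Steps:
U(X) = -18 (U(X) = -6*3 = -18)
S = 13 (S = 8 + 5 = 13)
V(z) = z/5
T = 36 (T = -18*(3 - 1*5) = -18*(3 - 5) = -18*(-2) = 36)
T + V(I(-3, 6))*S = 36 + ((1/5)*3)*13 = 36 + (3/5)*13 = 36 + 39/5 = 219/5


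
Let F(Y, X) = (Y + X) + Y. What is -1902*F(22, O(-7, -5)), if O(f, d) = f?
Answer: -70374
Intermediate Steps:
F(Y, X) = X + 2*Y (F(Y, X) = (X + Y) + Y = X + 2*Y)
-1902*F(22, O(-7, -5)) = -1902*(-7 + 2*22) = -1902*(-7 + 44) = -1902*37 = -70374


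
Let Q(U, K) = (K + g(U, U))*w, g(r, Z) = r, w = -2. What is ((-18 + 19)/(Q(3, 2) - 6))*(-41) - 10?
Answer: -119/16 ≈ -7.4375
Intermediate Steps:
Q(U, K) = -2*K - 2*U (Q(U, K) = (K + U)*(-2) = -2*K - 2*U)
((-18 + 19)/(Q(3, 2) - 6))*(-41) - 10 = ((-18 + 19)/((-2*2 - 2*3) - 6))*(-41) - 10 = (1/((-4 - 6) - 6))*(-41) - 10 = (1/(-10 - 6))*(-41) - 10 = (1/(-16))*(-41) - 10 = (1*(-1/16))*(-41) - 10 = -1/16*(-41) - 10 = 41/16 - 10 = -119/16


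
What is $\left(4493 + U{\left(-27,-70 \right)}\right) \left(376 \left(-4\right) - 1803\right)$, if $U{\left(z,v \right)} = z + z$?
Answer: $-14679773$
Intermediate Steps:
$U{\left(z,v \right)} = 2 z$
$\left(4493 + U{\left(-27,-70 \right)}\right) \left(376 \left(-4\right) - 1803\right) = \left(4493 + 2 \left(-27\right)\right) \left(376 \left(-4\right) - 1803\right) = \left(4493 - 54\right) \left(-1504 - 1803\right) = 4439 \left(-3307\right) = -14679773$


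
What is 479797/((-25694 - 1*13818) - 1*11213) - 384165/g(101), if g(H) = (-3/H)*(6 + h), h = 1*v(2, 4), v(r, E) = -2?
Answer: 656052658187/202900 ≈ 3.2334e+6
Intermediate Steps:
h = -2 (h = 1*(-2) = -2)
g(H) = -12/H (g(H) = (-3/H)*(6 - 2) = -3/H*4 = -12/H)
479797/((-25694 - 1*13818) - 1*11213) - 384165/g(101) = 479797/((-25694 - 1*13818) - 1*11213) - 384165/((-12/101)) = 479797/((-25694 - 13818) - 11213) - 384165/((-12*1/101)) = 479797/(-39512 - 11213) - 384165/(-12/101) = 479797/(-50725) - 384165*(-101/12) = 479797*(-1/50725) + 12933555/4 = -479797/50725 + 12933555/4 = 656052658187/202900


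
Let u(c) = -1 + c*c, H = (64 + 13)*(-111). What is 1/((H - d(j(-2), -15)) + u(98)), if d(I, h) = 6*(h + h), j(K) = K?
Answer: 1/1236 ≈ 0.00080906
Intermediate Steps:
d(I, h) = 12*h (d(I, h) = 6*(2*h) = 12*h)
H = -8547 (H = 77*(-111) = -8547)
u(c) = -1 + c²
1/((H - d(j(-2), -15)) + u(98)) = 1/((-8547 - 12*(-15)) + (-1 + 98²)) = 1/((-8547 - 1*(-180)) + (-1 + 9604)) = 1/((-8547 + 180) + 9603) = 1/(-8367 + 9603) = 1/1236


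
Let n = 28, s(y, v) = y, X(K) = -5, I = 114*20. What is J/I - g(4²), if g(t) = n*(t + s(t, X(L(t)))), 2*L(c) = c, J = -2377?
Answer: -2045257/2280 ≈ -897.04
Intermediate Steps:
L(c) = c/2
I = 2280
g(t) = 56*t (g(t) = 28*(t + t) = 28*(2*t) = 56*t)
J/I - g(4²) = -2377/2280 - 56*4² = -2377*1/2280 - 56*16 = -2377/2280 - 1*896 = -2377/2280 - 896 = -2045257/2280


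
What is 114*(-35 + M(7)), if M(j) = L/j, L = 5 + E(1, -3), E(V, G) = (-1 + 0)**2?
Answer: -27246/7 ≈ -3892.3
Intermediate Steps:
E(V, G) = 1 (E(V, G) = (-1)**2 = 1)
L = 6 (L = 5 + 1 = 6)
M(j) = 6/j
114*(-35 + M(7)) = 114*(-35 + 6/7) = 114*(-239/7) = -27246/7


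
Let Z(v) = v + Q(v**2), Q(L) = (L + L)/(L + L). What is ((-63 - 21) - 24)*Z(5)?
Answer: -648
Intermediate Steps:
Q(L) = 1 (Q(L) = (2*L)/((2*L)) = (2*L)*(1/(2*L)) = 1)
Z(v) = 1 + v (Z(v) = v + 1 = 1 + v)
((-63 - 21) - 24)*Z(5) = ((-63 - 21) - 24)*(1 + 5) = (-84 - 24)*6 = -108*6 = -648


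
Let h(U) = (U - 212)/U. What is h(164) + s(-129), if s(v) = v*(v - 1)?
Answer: 687558/41 ≈ 16770.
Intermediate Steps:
h(U) = (-212 + U)/U
s(v) = v*(-1 + v)
h(164) + s(-129) = (-212 + 164)/164 - 129*(-1 - 129) = (1/164)*(-48) - 129*(-130) = -12/41 + 16770 = 687558/41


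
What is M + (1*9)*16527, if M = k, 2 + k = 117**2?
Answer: 162430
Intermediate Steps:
k = 13687 (k = -2 + 117**2 = -2 + 13689 = 13687)
M = 13687
M + (1*9)*16527 = 13687 + (1*9)*16527 = 13687 + 9*16527 = 13687 + 148743 = 162430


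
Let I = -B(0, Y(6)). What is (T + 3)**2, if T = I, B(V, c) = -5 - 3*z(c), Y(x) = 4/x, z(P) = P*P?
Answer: 784/9 ≈ 87.111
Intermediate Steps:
z(P) = P**2
B(V, c) = -5 - 3*c**2
I = 19/3 (I = -(-5 - 3*(4/6)**2) = -(-5 - 3*(4*(1/6))**2) = -(-5 - 3*(2/3)**2) = -(-5 - 3*4/9) = -(-5 - 4/3) = -1*(-19/3) = 19/3 ≈ 6.3333)
T = 19/3 ≈ 6.3333
(T + 3)**2 = (19/3 + 3)**2 = (28/3)**2 = 784/9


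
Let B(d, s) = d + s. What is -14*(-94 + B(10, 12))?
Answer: 1008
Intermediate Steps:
-14*(-94 + B(10, 12)) = -14*(-94 + (10 + 12)) = -14*(-94 + 22) = -14*(-72) = 1008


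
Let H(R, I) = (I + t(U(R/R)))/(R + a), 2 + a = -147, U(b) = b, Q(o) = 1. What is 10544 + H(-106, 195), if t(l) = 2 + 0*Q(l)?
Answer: 2688523/255 ≈ 10543.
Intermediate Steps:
t(l) = 2 (t(l) = 2 + 0*1 = 2 + 0 = 2)
a = -149 (a = -2 - 147 = -149)
H(R, I) = (2 + I)/(-149 + R) (H(R, I) = (I + 2)/(R - 149) = (2 + I)/(-149 + R))
10544 + H(-106, 195) = 10544 + (2 + 195)/(-149 - 106) = 10544 + 197/(-255) = 10544 - 1/255*197 = 10544 - 197/255 = 2688523/255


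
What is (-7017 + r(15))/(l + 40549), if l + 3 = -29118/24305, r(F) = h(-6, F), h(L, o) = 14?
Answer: -170207915/985441412 ≈ -0.17272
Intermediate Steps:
r(F) = 14
l = -102033/24305 (l = -3 - 29118/24305 = -102033/24305 ≈ -4.1980)
(-7017 + r(15))/(l + 40549) = (-7017 + 14)/(-102033/24305 + 40549) = -7003/985441412/24305 = -7003*24305/985441412 = -170207915/985441412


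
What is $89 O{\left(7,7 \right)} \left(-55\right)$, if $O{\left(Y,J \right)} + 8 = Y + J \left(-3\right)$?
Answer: $107690$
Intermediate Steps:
$O{\left(Y,J \right)} = -8 + Y - 3 J$ ($O{\left(Y,J \right)} = -8 + \left(Y + J \left(-3\right)\right) = -8 - \left(- Y + 3 J\right) = -8 + Y - 3 J$)
$89 O{\left(7,7 \right)} \left(-55\right) = 89 \left(-8 + 7 - 21\right) \left(-55\right) = 89 \left(-22\right) \left(-55\right) = \left(-1958\right) \left(-55\right) = 107690$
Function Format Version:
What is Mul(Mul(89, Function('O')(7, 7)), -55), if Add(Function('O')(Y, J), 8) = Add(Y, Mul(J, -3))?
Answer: 107690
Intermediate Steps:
Function('O')(Y, J) = Add(-8, Y, Mul(-3, J)) (Function('O')(Y, J) = Add(-8, Add(Y, Mul(J, -3))) = Add(-8, Add(Y, Mul(-3, J))) = Add(-8, Y, Mul(-3, J)))
Mul(Mul(89, Function('O')(7, 7)), -55) = Mul(Mul(89, Add(-8, 7, Mul(-3, 7))), -55) = Mul(Mul(89, Add(-8, 7, -21)), -55) = Mul(Mul(89, -22), -55) = Mul(-1958, -55) = 107690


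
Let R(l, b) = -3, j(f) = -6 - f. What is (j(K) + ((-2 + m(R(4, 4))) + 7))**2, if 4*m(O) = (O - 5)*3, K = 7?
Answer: 196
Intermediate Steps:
m(O) = -15/4 + 3*O/4 (m(O) = ((O - 5)*3)/4 = ((-5 + O)*3)/4 = (-15 + 3*O)/4 = -15/4 + 3*O/4)
(j(K) + ((-2 + m(R(4, 4))) + 7))**2 = ((-6 - 1*7) + ((-2 + (-15/4 + (3/4)*(-3))) + 7))**2 = ((-6 - 7) + ((-2 + (-15/4 - 9/4)) + 7))**2 = (-13 + ((-2 - 6) + 7))**2 = (-13 + (-8 + 7))**2 = (-13 - 1)**2 = (-14)**2 = 196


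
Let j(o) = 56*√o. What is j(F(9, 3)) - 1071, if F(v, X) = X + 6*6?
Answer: -1071 + 56*√39 ≈ -721.28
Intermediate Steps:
F(v, X) = 36 + X (F(v, X) = X + 36 = 36 + X)
j(F(9, 3)) - 1071 = 56*√(36 + 3) - 1071 = 56*√39 - 1071 = -1071 + 56*√39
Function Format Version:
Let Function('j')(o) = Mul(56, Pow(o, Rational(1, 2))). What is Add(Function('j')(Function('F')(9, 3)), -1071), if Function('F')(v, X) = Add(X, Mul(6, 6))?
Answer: Add(-1071, Mul(56, Pow(39, Rational(1, 2)))) ≈ -721.28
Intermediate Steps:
Function('F')(v, X) = Add(36, X) (Function('F')(v, X) = Add(X, 36) = Add(36, X))
Add(Function('j')(Function('F')(9, 3)), -1071) = Add(Mul(56, Pow(Add(36, 3), Rational(1, 2))), -1071) = Add(Mul(56, Pow(39, Rational(1, 2))), -1071) = Add(-1071, Mul(56, Pow(39, Rational(1, 2))))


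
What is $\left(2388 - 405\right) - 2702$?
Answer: $-719$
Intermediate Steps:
$\left(2388 - 405\right) - 2702 = 1983 - 2702 = -719$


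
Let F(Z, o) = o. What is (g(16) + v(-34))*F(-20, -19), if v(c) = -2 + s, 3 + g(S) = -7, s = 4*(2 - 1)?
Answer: 152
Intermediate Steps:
s = 4 (s = 4*1 = 4)
g(S) = -10 (g(S) = -3 - 7 = -10)
v(c) = 2 (v(c) = -2 + 4 = 2)
(g(16) + v(-34))*F(-20, -19) = (-10 + 2)*(-19) = -8*(-19) = 152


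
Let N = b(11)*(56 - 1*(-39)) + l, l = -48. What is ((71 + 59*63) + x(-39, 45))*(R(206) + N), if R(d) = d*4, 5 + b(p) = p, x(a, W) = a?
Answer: 5046154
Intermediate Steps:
b(p) = -5 + p
R(d) = 4*d
N = 522 (N = (-5 + 11)*(56 - 1*(-39)) - 48 = 6*(56 + 39) - 48 = 6*95 - 48 = 570 - 48 = 522)
((71 + 59*63) + x(-39, 45))*(R(206) + N) = ((71 + 59*63) - 39)*(4*206 + 522) = ((71 + 3717) - 39)*(824 + 522) = (3788 - 39)*1346 = 3749*1346 = 5046154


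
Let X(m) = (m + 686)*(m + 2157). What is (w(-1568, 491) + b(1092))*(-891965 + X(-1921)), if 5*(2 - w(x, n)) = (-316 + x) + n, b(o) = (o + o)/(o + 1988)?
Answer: -3661990320/11 ≈ -3.3291e+8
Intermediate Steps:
b(o) = 2*o/(1988 + o) (b(o) = (2*o)/(1988 + o) = 2*o/(1988 + o))
X(m) = (686 + m)*(2157 + m)
w(x, n) = 326/5 - n/5 - x/5 (w(x, n) = 2 - ((-316 + x) + n)/5 = 2 - (-316 + n + x)/5 = 2 + (316/5 - n/5 - x/5) = 326/5 - n/5 - x/5)
(w(-1568, 491) + b(1092))*(-891965 + X(-1921)) = ((326/5 - ⅕*491 - ⅕*(-1568)) + 2*1092/(1988 + 1092))*(-891965 + (1479702 + (-1921)² + 2843*(-1921))) = ((326/5 - 491/5 + 1568/5) + 2*1092/3080)*(-891965 + (1479702 + 3690241 - 5461403)) = (1403/5 + 2*1092*(1/3080))*(-891965 - 291460) = (1403/5 + 39/55)*(-1183425) = (15472/55)*(-1183425) = -3661990320/11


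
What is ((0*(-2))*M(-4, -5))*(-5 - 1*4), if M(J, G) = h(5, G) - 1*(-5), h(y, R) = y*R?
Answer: 0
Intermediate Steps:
h(y, R) = R*y
M(J, G) = 5 + 5*G (M(J, G) = G*5 - 1*(-5) = 5*G + 5 = 5 + 5*G)
((0*(-2))*M(-4, -5))*(-5 - 1*4) = ((0*(-2))*(5 + 5*(-5)))*(-5 - 1*4) = (0*(5 - 25))*(-5 - 4) = (0*(-20))*(-9) = 0*(-9) = 0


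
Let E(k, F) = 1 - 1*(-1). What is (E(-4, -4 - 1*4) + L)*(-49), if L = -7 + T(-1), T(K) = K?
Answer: 294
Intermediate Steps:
E(k, F) = 2 (E(k, F) = 1 + 1 = 2)
L = -8 (L = -7 - 1 = -8)
(E(-4, -4 - 1*4) + L)*(-49) = (2 - 8)*(-49) = -6*(-49) = 294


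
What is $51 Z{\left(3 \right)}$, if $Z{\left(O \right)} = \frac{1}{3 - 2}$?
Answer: $51$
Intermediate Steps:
$Z{\left(O \right)} = 1$ ($Z{\left(O \right)} = 1^{-1} = 1$)
$51 Z{\left(3 \right)} = 51 \cdot 1 = 51$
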